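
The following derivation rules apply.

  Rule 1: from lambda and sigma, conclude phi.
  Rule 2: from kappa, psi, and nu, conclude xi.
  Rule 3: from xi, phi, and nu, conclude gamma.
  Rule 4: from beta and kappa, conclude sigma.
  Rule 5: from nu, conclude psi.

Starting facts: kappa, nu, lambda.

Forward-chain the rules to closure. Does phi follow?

No

phi would need lambda and sigma (Rule 1), but sigma is never established.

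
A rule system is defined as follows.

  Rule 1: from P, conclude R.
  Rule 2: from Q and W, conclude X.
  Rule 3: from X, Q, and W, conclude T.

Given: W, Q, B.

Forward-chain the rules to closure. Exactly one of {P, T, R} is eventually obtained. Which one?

T

From Q and W, Rule 2 gives X.
X, Q, and W hold, so T follows (Rule 3).
No rule produces P, and it is not given. R would need P (Rule 1), but P is never established.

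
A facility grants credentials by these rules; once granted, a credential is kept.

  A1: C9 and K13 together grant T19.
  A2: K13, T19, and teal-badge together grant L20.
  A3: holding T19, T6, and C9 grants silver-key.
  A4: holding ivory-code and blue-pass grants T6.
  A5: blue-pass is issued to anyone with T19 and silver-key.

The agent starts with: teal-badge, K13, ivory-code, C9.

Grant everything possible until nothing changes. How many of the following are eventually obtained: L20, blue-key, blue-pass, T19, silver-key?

Holding C9 and K13 grants T19 (A1).
Holding K13, T19, and teal-badge grants L20 (A2).
L20: reached.
No rule produces blue-key, and it is not given.
blue-pass would need T19 and silver-key (A5), but silver-key is never granted.
T19: reached.
silver-key would need T19, T6, and C9 (A3), but T6 is never granted.
Reached: L20 and T19 — 2 of the 5.

2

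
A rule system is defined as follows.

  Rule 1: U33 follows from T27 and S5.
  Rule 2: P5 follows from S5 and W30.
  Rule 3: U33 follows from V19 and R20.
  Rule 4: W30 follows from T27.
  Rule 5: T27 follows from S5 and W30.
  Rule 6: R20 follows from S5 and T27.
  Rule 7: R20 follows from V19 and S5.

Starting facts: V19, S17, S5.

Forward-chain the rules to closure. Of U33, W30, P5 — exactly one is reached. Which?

From V19 and S5, Rule 7 gives R20.
From V19 and R20, Rule 3 gives U33.
W30 would need T27 (Rule 4), but T27 is never established. P5 would need S5 and W30 (Rule 2), but W30 is never established.

U33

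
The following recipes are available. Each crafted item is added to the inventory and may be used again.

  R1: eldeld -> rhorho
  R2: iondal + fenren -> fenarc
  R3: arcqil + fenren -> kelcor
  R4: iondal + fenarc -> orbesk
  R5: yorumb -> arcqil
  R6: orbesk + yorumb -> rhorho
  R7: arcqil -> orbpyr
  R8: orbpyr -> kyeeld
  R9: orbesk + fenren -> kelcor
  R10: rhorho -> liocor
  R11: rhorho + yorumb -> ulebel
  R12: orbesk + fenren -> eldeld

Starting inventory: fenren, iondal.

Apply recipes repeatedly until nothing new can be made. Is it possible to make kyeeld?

kyeeld would need orbpyr (R8), but orbpyr is never obtained.

No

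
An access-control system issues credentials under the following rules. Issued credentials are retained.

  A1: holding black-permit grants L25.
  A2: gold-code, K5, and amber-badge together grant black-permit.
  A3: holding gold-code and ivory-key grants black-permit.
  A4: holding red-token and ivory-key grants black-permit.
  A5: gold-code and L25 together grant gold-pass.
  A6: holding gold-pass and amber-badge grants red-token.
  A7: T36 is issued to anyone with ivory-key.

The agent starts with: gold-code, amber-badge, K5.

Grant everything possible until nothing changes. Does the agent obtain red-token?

Holding gold-code, K5, and amber-badge grants black-permit (A2).
Holding black-permit grants L25 (A1).
Holding gold-code and L25 grants gold-pass (A5).
Holding gold-pass and amber-badge grants red-token (A6).

Yes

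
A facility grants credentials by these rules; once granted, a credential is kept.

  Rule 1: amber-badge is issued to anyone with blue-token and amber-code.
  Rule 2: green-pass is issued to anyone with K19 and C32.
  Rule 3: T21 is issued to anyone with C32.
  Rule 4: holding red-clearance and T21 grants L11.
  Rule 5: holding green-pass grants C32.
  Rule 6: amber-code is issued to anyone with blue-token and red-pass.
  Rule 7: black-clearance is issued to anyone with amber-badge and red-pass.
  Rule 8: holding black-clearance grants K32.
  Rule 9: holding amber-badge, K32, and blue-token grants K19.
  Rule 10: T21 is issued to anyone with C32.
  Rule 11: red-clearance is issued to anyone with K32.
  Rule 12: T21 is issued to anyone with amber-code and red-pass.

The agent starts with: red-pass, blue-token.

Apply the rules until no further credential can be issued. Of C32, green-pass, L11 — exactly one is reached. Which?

L11

Holding blue-token and red-pass grants amber-code (Rule 6).
Holding blue-token and amber-code grants amber-badge (Rule 1).
Holding amber-code and red-pass grants T21 (Rule 12).
Holding amber-badge and red-pass grants black-clearance (Rule 7).
Holding black-clearance grants K32 (Rule 8).
Holding K32 grants red-clearance (Rule 11).
Holding red-clearance and T21 grants L11 (Rule 4).
green-pass would need K19 and C32 (Rule 2), but C32 is never granted. C32 would need green-pass (Rule 5), but green-pass is never granted.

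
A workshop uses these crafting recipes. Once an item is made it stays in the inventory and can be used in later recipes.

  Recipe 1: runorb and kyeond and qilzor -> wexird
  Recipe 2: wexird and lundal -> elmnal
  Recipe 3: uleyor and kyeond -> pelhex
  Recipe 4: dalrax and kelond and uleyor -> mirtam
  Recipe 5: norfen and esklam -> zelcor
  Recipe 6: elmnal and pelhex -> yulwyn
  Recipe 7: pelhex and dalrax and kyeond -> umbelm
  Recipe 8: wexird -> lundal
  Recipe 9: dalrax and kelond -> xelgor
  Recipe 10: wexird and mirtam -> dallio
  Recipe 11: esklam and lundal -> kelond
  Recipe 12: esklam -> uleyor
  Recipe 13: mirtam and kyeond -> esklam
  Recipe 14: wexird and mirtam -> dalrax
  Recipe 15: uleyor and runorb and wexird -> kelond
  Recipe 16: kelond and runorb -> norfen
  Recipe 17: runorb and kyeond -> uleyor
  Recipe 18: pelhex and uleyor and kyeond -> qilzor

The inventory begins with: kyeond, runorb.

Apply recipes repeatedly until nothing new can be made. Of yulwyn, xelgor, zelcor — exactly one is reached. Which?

yulwyn

Using Recipe 17, runorb and kyeond make uleyor.
Using Recipe 3, uleyor and kyeond make pelhex.
Using Recipe 18, pelhex, uleyor, and kyeond make qilzor.
Using Recipe 1, runorb, kyeond, and qilzor make wexird.
Using Recipe 8, wexird makes lundal.
Using Recipe 2, wexird and lundal make elmnal.
elmnal and pelhex -> yulwyn (Recipe 6).
zelcor would need norfen and esklam (Recipe 5), but esklam is never obtained. xelgor would need dalrax and kelond (Recipe 9), but dalrax is never obtained.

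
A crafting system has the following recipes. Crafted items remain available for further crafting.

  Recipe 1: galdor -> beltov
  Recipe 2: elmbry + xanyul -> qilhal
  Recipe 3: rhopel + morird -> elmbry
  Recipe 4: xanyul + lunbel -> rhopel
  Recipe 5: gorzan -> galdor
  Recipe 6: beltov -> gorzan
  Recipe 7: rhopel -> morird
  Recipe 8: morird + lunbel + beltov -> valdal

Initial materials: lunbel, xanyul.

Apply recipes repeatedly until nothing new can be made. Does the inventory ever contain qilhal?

Yes

Using Recipe 4, xanyul and lunbel make rhopel.
rhopel -> morird (Recipe 7).
rhopel + morird -> elmbry (Recipe 3).
elmbry + xanyul -> qilhal (Recipe 2).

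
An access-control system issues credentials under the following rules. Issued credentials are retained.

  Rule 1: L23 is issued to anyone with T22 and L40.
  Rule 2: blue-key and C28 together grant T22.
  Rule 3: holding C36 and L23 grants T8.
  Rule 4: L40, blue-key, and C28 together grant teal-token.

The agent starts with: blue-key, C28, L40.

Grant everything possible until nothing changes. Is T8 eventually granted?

No

T8 would need C36 and L23 (Rule 3), but C36 is never granted.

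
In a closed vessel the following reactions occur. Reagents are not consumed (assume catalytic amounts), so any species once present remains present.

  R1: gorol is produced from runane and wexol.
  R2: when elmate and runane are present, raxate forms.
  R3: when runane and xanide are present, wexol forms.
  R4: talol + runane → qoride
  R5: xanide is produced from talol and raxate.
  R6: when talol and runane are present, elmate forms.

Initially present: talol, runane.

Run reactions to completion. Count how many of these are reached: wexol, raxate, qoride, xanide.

4

talol and runane present → elmate forms (R6).
talol and runane present → qoride forms (R4).
elmate and runane present → raxate forms (R2).
talol and raxate present → xanide forms (R5).
runane and xanide present → wexol forms (R3).
wexol: reached.
raxate: reached.
qoride: reached.
xanide: reached.
All 4 are reached.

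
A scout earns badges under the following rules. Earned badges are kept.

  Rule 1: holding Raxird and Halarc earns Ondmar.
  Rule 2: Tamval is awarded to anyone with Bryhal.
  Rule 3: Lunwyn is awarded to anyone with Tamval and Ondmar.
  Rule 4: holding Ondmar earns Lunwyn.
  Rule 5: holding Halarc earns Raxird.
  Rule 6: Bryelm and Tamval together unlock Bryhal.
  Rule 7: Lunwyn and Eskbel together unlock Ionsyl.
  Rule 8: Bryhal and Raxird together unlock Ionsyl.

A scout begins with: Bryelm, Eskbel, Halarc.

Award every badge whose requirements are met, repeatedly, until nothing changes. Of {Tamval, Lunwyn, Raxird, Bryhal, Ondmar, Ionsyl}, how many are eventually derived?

4

With Halarc, Raxird is earned (Rule 5).
With Raxird and Halarc, Ondmar is earned (Rule 1).
With Ondmar, Lunwyn is earned (Rule 4).
With Lunwyn and Eskbel, Ionsyl is earned (Rule 7).
Tamval would need Bryhal (Rule 2), but Bryhal is never earned.
Lunwyn: reached.
Raxird: reached.
Bryhal would need Bryelm and Tamval (Rule 6), but Tamval is never earned.
Ondmar: reached.
Ionsyl: reached.
Reached: Lunwyn, Raxird, Ondmar, and Ionsyl — 4 of the 6.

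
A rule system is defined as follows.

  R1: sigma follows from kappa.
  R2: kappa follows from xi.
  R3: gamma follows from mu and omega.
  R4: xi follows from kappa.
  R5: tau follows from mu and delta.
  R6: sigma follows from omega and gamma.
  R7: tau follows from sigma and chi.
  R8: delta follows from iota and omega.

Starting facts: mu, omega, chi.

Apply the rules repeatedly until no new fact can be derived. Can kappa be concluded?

No

kappa would need xi (R2), but xi is never established.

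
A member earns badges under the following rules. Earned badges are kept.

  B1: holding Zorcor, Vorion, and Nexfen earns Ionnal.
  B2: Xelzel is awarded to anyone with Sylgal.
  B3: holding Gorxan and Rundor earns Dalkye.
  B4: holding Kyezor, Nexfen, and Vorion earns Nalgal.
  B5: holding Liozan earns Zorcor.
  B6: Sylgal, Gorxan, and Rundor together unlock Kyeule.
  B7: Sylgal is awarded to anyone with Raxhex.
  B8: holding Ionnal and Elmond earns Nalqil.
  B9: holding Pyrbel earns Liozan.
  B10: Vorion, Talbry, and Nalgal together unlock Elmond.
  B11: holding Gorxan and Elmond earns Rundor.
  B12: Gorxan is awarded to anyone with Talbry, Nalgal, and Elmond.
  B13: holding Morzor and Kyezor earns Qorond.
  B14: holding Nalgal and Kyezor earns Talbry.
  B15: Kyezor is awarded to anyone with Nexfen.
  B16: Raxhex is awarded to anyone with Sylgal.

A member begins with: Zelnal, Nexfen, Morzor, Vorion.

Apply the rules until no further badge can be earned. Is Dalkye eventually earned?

With Nexfen, Kyezor is earned (B15).
With Kyezor, Nexfen, and Vorion, Nalgal is earned (B4).
With Nalgal and Kyezor, Talbry is earned (B14).
With Vorion, Talbry, and Nalgal, Elmond is earned (B10).
With Talbry, Nalgal, and Elmond, Gorxan is earned (B12).
With Gorxan and Elmond, Rundor is earned (B11).
With Gorxan and Rundor, Dalkye is earned (B3).

Yes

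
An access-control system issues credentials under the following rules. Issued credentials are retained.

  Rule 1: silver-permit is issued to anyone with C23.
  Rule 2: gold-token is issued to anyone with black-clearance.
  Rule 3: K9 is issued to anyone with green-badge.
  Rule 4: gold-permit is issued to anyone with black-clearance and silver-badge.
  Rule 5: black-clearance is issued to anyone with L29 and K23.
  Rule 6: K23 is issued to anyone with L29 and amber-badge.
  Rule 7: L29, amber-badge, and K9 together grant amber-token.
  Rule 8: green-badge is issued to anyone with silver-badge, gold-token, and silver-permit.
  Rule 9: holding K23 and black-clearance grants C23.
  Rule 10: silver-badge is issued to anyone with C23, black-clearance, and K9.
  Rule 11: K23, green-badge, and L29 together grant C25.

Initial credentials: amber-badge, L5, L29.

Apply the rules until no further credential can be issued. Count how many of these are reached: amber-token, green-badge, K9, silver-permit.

Holding L29 and amber-badge grants K23 (Rule 6).
Holding L29 and K23 grants black-clearance (Rule 5).
Holding K23 and black-clearance grants C23 (Rule 9).
Holding C23 grants silver-permit (Rule 1).
amber-token would need L29, amber-badge, and K9 (Rule 7), but K9 is never granted.
green-badge would need silver-badge, gold-token, and silver-permit (Rule 8), but silver-badge is never granted.
K9 would need green-badge (Rule 3), but green-badge is never granted.
silver-permit: reached.
Reached: silver-permit — 1 of the 4.

1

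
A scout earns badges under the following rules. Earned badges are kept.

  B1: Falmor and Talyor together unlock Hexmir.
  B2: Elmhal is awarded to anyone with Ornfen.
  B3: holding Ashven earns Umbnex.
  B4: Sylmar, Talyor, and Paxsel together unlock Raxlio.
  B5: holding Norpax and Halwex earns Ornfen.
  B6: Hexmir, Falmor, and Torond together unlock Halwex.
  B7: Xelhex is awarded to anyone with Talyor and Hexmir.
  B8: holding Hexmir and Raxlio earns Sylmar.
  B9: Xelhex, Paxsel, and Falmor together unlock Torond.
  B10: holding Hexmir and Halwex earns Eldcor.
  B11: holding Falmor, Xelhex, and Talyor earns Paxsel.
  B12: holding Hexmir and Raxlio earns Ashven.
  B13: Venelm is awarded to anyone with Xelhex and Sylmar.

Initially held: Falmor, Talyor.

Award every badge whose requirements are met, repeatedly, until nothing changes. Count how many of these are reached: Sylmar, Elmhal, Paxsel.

1

With Falmor and Talyor, Hexmir is earned (B1).
With Talyor and Hexmir, Xelhex is earned (B7).
With Falmor, Xelhex, and Talyor, Paxsel is earned (B11).
Sylmar would need Hexmir and Raxlio (B8), but Raxlio is never earned.
Elmhal would need Ornfen (B2), but Ornfen is never earned.
Paxsel: reached.
Reached: Paxsel — 1 of the 3.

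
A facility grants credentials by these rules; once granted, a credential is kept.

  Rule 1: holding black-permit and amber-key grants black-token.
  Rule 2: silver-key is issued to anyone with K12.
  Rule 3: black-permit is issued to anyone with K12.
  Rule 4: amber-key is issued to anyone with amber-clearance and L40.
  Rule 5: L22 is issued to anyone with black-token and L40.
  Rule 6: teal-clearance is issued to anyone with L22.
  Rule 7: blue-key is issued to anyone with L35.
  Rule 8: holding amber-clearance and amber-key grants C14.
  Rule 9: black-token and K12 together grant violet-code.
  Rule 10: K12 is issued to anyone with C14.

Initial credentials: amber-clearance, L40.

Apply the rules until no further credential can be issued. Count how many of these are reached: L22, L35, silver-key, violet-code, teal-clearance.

4

Holding amber-clearance and L40 grants amber-key (Rule 4).
Holding amber-clearance and amber-key grants C14 (Rule 8).
Holding C14 grants K12 (Rule 10).
Holding K12 grants silver-key (Rule 2).
Holding K12 grants black-permit (Rule 3).
Holding black-permit and amber-key grants black-token (Rule 1).
Holding black-token and K12 grants violet-code (Rule 9).
Holding black-token and L40 grants L22 (Rule 5).
Holding L22 grants teal-clearance (Rule 6).
L22: reached.
No rule produces L35, and it is not given.
silver-key: reached.
violet-code: reached.
teal-clearance: reached.
Reached: L22, silver-key, violet-code, and teal-clearance — 4 of the 5.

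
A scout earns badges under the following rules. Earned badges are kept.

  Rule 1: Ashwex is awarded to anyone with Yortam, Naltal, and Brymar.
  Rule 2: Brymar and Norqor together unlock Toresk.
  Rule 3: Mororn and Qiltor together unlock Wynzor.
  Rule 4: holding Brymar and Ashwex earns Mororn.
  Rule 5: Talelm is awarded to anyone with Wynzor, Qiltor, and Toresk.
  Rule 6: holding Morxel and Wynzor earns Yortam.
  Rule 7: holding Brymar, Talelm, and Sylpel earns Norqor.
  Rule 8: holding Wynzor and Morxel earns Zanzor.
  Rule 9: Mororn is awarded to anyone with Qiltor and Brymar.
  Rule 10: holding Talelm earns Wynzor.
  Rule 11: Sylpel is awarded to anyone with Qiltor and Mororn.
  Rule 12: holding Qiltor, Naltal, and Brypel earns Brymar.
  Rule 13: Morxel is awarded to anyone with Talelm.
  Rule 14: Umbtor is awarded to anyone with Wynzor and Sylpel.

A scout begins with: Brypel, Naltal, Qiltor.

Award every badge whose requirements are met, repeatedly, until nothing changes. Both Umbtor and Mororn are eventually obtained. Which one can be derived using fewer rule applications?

Mororn: With Qiltor, Naltal, and Brypel, Brymar is earned (Rule 12). With Qiltor and Brymar, Mororn is earned (Rule 9). [2 rule applications]
Umbtor: With Qiltor, Naltal, and Brypel, Brymar is earned (Rule 12). With Qiltor and Brymar, Mororn is earned (Rule 9). With Qiltor and Mororn, Sylpel is earned (Rule 11). With Mororn and Qiltor, Wynzor is earned (Rule 3). With Wynzor and Sylpel, Umbtor is earned (Rule 14). [5 rule applications]
Mororn needs fewer.

Mororn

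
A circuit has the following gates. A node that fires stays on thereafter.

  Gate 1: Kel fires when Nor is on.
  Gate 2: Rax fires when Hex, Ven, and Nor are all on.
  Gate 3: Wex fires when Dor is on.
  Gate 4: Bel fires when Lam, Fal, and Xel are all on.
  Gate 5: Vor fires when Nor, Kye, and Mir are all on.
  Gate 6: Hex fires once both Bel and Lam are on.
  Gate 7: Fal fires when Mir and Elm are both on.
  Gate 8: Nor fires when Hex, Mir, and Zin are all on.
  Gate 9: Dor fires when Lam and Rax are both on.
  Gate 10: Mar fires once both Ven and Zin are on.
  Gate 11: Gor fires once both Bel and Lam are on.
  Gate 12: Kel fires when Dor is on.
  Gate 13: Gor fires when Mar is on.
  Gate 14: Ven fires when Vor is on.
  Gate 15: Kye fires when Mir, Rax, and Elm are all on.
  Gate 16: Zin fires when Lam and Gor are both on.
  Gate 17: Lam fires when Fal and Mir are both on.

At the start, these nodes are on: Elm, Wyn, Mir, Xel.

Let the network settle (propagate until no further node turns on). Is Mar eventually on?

No

Mar would need Ven and Zin (Gate 10), but Ven never turns on.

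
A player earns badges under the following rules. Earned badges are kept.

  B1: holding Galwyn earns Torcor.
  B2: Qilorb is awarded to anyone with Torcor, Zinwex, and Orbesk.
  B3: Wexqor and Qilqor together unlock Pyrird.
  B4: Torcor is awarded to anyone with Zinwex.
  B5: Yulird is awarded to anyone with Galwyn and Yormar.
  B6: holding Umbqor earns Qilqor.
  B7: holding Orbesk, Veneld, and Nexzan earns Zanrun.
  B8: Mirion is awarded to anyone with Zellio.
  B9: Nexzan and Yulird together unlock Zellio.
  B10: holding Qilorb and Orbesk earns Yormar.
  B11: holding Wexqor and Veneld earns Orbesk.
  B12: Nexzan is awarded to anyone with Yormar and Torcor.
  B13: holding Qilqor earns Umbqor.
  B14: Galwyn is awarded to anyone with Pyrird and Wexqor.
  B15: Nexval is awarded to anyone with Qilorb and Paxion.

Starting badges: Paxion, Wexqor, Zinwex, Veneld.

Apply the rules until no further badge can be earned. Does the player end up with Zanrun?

With Wexqor and Veneld, Orbesk is earned (B11).
With Zinwex, Torcor is earned (B4).
With Torcor, Zinwex, and Orbesk, Qilorb is earned (B2).
With Qilorb and Orbesk, Yormar is earned (B10).
With Yormar and Torcor, Nexzan is earned (B12).
With Orbesk, Veneld, and Nexzan, Zanrun is earned (B7).

Yes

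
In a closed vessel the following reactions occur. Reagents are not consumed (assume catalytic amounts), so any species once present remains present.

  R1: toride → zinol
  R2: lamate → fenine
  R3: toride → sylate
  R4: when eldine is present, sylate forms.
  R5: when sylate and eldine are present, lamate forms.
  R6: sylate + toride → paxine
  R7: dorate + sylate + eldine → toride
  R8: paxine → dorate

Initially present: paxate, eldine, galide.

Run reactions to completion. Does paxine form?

No

paxine would need sylate and toride (R6), but toride never forms.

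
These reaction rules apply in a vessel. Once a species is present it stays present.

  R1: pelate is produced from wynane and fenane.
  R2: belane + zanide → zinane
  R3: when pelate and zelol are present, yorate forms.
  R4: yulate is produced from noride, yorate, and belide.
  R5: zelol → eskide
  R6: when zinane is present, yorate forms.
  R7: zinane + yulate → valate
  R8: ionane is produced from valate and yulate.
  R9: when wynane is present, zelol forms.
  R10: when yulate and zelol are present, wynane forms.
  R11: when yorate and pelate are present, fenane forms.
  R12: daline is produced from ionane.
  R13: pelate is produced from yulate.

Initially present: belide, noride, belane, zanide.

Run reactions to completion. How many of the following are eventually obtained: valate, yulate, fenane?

belane and zanide present → zinane forms (R2).
zinane present → yorate forms (R6).
noride, yorate, and belide present → yulate forms (R4).
zinane and yulate present → valate forms (R7).
yulate present → pelate forms (R13).
yorate and pelate present → fenane forms (R11).
valate: reached.
yulate: reached.
fenane: reached.
All 3 are reached.

3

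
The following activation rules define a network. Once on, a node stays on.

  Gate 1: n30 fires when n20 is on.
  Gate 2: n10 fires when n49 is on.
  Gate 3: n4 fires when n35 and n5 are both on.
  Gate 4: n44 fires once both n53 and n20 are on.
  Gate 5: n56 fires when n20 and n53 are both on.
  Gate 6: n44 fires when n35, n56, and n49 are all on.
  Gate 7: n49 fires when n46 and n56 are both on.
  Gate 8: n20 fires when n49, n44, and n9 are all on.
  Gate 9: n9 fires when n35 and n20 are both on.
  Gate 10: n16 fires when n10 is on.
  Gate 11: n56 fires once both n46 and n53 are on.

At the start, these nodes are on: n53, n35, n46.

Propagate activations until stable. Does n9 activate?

n9 would need n35 and n20 (Gate 9), but n20 never turns on.

No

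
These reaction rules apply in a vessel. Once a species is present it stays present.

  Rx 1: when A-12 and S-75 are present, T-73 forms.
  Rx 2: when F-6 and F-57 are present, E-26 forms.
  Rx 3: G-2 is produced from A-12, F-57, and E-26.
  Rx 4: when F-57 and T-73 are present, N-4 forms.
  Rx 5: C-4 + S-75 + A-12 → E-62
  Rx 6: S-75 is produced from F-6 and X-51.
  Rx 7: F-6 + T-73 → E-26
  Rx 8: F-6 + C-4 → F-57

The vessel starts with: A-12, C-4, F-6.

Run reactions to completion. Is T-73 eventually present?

T-73 would need A-12 and S-75 (Rx 1), but S-75 never forms.

No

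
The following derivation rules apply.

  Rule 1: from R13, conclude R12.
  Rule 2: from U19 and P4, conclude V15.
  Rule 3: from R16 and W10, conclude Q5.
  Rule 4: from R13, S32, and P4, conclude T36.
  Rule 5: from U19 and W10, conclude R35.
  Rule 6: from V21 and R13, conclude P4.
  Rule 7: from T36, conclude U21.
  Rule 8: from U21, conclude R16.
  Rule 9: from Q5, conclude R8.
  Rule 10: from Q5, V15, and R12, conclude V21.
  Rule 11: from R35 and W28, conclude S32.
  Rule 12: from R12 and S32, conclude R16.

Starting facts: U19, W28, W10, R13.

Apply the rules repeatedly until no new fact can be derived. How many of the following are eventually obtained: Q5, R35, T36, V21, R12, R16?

R13 holds, so R12 follows (Rule 1).
U19 and W10 hold, so R35 follows (Rule 5).
From R35 and W28, Rule 11 gives S32.
From R12 and S32, Rule 12 gives R16.
R16 and W10 hold, so Q5 follows (Rule 3).
Q5: reached.
R35: reached.
T36 would need R13, S32, and P4 (Rule 4), but P4 is never established.
V21 would need Q5, V15, and R12 (Rule 10), but V15 is never established.
R12: reached.
R16: reached.
Reached: Q5, R35, R12, and R16 — 4 of the 6.

4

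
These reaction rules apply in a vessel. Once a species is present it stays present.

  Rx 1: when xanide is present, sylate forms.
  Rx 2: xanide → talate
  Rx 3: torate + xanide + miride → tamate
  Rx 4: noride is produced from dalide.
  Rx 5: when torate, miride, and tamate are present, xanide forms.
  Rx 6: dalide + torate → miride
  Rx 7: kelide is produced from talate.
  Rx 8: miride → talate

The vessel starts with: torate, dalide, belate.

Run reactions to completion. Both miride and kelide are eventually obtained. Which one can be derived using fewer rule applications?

miride

miride: dalide and torate present → miride forms (Rx 6). [1 rule application]
kelide: dalide and torate present → miride forms (Rx 6). miride present → talate forms (Rx 8). talate present → kelide forms (Rx 7). [3 rule applications]
miride needs fewer.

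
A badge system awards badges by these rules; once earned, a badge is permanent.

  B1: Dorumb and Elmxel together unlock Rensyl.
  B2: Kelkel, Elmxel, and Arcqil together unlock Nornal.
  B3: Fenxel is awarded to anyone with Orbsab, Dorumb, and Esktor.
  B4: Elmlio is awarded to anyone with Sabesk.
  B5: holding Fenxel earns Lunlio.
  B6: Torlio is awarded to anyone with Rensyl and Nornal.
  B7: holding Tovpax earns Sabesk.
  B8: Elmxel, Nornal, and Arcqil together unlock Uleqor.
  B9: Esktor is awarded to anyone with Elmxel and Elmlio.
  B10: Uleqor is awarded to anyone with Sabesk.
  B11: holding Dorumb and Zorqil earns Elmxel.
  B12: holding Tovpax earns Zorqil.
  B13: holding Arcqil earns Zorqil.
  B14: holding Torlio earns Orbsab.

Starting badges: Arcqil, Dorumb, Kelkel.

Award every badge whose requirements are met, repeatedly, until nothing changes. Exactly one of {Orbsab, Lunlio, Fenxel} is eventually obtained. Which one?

With Arcqil, Zorqil is earned (B13).
With Dorumb and Zorqil, Elmxel is earned (B11).
With Dorumb and Elmxel, Rensyl is earned (B1).
With Kelkel, Elmxel, and Arcqil, Nornal is earned (B2).
With Rensyl and Nornal, Torlio is earned (B6).
With Torlio, Orbsab is earned (B14).
Fenxel would need Orbsab, Dorumb, and Esktor (B3), but Esktor is never earned. Lunlio would need Fenxel (B5), but Fenxel is never earned.

Orbsab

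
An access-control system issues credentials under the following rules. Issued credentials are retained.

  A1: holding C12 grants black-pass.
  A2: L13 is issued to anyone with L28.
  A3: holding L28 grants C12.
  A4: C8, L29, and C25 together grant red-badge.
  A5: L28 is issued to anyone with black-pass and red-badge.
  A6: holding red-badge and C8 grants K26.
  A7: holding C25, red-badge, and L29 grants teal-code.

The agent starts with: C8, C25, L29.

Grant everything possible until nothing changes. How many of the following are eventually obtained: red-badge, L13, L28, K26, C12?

Holding C8, L29, and C25 grants red-badge (A4).
Holding red-badge and C8 grants K26 (A6).
red-badge: reached.
L13 would need L28 (A2), but L28 is never granted.
L28 would need black-pass and red-badge (A5), but black-pass is never granted.
K26: reached.
C12 would need L28 (A3), but L28 is never granted.
Reached: red-badge and K26 — 2 of the 5.

2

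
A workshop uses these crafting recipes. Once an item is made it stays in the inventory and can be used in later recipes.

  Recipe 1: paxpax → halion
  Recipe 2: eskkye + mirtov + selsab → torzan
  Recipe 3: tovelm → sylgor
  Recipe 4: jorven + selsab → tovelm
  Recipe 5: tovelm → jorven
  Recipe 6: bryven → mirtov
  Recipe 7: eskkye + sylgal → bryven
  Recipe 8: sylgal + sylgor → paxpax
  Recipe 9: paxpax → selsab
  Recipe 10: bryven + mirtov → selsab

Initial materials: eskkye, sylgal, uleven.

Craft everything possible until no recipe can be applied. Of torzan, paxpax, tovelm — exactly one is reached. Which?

torzan

eskkye + sylgal → bryven (Recipe 7).
Using Recipe 6, bryven makes mirtov.
Using Recipe 10, bryven and mirtov make selsab.
eskkye + mirtov + selsab → torzan (Recipe 2).
paxpax would need sylgal and sylgor (Recipe 8), but sylgor is never obtained. tovelm would need jorven and selsab (Recipe 4), but jorven is never obtained.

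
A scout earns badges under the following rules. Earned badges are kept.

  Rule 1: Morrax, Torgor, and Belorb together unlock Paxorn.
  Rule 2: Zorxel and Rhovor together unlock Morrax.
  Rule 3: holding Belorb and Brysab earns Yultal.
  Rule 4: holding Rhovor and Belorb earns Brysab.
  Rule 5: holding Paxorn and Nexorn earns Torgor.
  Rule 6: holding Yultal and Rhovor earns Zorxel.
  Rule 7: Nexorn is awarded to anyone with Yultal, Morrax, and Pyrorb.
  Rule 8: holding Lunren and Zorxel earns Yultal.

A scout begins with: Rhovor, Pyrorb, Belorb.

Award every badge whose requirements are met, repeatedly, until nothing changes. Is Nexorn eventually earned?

Yes

With Rhovor and Belorb, Brysab is earned (Rule 4).
With Belorb and Brysab, Yultal is earned (Rule 3).
With Yultal and Rhovor, Zorxel is earned (Rule 6).
With Zorxel and Rhovor, Morrax is earned (Rule 2).
With Yultal, Morrax, and Pyrorb, Nexorn is earned (Rule 7).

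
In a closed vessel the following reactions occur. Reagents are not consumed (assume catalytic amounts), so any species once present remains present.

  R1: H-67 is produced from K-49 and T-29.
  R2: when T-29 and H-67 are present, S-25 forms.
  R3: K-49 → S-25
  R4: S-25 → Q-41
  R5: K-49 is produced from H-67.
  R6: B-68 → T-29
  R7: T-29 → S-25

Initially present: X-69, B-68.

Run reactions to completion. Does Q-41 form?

Yes

B-68 present → T-29 forms (R6).
T-29 present → S-25 forms (R7).
S-25 present → Q-41 forms (R4).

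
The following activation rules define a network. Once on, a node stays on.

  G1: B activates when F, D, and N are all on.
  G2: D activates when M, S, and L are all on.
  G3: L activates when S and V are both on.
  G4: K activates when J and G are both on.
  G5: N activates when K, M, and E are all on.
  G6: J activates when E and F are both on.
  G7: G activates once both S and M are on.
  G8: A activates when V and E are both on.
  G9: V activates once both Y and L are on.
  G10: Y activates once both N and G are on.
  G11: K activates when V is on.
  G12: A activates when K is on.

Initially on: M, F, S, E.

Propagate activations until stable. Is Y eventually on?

G6: E and F on → J on.
S and M are on, so G activates (G7).
G4: J and G on → K on.
K, M, and E are on, so N activates (G5).
G10: N and G on → Y on.

Yes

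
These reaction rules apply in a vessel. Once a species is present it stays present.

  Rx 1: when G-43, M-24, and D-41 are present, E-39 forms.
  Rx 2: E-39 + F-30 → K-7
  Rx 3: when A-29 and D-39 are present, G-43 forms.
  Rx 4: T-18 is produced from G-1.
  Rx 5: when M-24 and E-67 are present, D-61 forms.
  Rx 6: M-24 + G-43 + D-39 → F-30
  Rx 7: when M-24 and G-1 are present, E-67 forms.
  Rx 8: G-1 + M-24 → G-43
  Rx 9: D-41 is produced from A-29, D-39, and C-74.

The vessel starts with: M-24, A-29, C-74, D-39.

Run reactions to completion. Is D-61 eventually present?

No

D-61 would need M-24 and E-67 (Rx 5), but E-67 never forms.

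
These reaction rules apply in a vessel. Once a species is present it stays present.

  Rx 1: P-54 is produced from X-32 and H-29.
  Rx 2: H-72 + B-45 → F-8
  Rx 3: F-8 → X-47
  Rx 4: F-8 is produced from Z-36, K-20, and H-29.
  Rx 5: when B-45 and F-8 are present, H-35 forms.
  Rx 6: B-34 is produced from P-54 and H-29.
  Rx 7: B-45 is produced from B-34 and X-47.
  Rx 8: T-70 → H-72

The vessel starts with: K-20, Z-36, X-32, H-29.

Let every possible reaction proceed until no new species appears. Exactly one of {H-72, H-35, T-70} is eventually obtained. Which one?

X-32 and H-29 present → P-54 forms (Rx 1).
Z-36, K-20, and H-29 present → F-8 forms (Rx 4).
F-8 present → X-47 forms (Rx 3).
P-54 and H-29 present → B-34 forms (Rx 6).
B-34 and X-47 present → B-45 forms (Rx 7).
B-45 and F-8 present → H-35 forms (Rx 5).
No rule produces T-70, and it is not given. H-72 would need T-70 (Rx 8), but T-70 never forms.

H-35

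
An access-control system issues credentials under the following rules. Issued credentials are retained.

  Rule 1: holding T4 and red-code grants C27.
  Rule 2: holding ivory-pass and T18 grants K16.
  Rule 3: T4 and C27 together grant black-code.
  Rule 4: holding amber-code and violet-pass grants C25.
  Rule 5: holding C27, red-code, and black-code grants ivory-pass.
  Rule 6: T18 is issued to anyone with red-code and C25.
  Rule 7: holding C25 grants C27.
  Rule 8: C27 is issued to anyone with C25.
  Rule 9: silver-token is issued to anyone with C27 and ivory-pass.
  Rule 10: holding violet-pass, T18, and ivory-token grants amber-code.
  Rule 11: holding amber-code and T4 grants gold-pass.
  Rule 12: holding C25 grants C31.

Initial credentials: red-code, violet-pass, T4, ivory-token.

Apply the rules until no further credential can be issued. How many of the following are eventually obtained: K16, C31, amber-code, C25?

K16 would need ivory-pass and T18 (Rule 2), but T18 is never granted.
C31 would need C25 (Rule 12), but C25 is never granted.
amber-code would need violet-pass, T18, and ivory-token (Rule 10), but T18 is never granted.
C25 would need amber-code and violet-pass (Rule 4), but amber-code is never granted.
None of the 4 are reached.

0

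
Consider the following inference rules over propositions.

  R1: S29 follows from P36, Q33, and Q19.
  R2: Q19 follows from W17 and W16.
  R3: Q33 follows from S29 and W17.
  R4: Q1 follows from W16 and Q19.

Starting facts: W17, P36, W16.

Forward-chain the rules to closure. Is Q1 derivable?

Yes

From W17 and W16, R2 gives Q19.
W16 and Q19 hold, so Q1 follows (R4).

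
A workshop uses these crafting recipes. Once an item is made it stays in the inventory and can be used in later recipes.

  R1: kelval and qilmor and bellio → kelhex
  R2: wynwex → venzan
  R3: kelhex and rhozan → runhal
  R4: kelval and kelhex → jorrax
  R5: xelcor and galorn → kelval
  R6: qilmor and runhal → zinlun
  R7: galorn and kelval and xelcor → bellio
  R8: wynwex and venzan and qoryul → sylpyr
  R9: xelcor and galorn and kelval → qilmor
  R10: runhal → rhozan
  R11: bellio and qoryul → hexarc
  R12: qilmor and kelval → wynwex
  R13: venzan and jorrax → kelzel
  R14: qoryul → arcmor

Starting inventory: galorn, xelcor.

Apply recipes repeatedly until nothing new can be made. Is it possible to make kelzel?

Using R5, xelcor and galorn make kelval.
galorn and kelval and xelcor → bellio (R7).
Using R9, xelcor, galorn, and kelval make qilmor.
Using R1, kelval, qilmor, and bellio make kelhex.
Using R12, qilmor and kelval make wynwex.
kelval and kelhex → jorrax (R4).
Using R2, wynwex makes venzan.
Using R13, venzan and jorrax make kelzel.

Yes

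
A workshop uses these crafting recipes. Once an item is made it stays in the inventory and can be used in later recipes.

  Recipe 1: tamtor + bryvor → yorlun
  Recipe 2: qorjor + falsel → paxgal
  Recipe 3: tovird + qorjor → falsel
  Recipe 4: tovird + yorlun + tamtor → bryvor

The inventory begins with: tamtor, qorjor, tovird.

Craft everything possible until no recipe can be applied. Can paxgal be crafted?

Yes

tovird + qorjor → falsel (Recipe 3).
qorjor + falsel → paxgal (Recipe 2).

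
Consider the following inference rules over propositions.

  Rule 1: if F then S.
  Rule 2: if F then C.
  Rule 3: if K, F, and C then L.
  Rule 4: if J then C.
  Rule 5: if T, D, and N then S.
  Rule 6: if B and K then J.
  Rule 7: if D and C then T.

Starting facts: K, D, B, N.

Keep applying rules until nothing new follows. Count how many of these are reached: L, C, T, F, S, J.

4

B and K hold, so J follows (Rule 6).
J holds, so C follows (Rule 4).
D and C hold, so T follows (Rule 7).
From T, D, and N, Rule 5 gives S.
L would need K, F, and C (Rule 3), but F is never established.
C: reached.
T: reached.
No rule produces F, and it is not given.
S: reached.
J: reached.
Reached: C, T, S, and J — 4 of the 6.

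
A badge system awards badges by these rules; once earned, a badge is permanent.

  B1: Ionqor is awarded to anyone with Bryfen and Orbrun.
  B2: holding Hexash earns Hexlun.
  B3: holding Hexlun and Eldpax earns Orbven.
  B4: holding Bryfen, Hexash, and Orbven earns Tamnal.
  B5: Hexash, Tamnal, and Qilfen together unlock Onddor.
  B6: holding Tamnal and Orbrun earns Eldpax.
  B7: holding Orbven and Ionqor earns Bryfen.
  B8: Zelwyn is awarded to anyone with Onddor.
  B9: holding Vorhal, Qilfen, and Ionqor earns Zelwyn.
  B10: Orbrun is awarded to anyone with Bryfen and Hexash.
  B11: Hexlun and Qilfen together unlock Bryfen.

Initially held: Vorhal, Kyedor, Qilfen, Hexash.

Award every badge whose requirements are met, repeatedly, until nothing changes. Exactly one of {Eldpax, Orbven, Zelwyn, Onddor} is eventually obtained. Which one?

Zelwyn

With Hexash, Hexlun is earned (B2).
With Hexlun and Qilfen, Bryfen is earned (B11).
With Bryfen and Hexash, Orbrun is earned (B10).
With Bryfen and Orbrun, Ionqor is earned (B1).
With Vorhal, Qilfen, and Ionqor, Zelwyn is earned (B9).
Orbven would need Hexlun and Eldpax (B3), but Eldpax is never earned. Eldpax would need Tamnal and Orbrun (B6), but Tamnal is never earned. Onddor would need Hexash, Tamnal, and Qilfen (B5), but Tamnal is never earned.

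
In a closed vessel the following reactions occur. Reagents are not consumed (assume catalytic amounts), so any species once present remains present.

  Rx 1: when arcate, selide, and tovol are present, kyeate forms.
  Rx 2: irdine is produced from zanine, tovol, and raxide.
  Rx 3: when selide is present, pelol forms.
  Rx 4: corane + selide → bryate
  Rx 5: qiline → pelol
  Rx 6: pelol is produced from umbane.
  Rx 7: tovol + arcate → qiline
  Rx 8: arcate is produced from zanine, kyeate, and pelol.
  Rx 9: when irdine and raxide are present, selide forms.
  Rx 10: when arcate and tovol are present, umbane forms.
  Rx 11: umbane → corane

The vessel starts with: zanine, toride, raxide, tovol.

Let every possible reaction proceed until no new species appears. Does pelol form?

zanine, tovol, and raxide present → irdine forms (Rx 2).
irdine and raxide present → selide forms (Rx 9).
selide present → pelol forms (Rx 3).

Yes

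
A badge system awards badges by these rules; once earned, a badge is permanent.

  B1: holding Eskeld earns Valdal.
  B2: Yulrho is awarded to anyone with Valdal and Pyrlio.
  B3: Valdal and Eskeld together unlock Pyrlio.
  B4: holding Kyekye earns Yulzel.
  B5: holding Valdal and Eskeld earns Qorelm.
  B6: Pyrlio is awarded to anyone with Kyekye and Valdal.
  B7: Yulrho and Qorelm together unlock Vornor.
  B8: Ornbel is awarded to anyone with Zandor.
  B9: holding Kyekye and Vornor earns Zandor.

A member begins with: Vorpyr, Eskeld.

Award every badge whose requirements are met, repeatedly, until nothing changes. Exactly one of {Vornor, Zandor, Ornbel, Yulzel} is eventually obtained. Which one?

With Eskeld, Valdal is earned (B1).
With Valdal and Eskeld, Pyrlio is earned (B3).
With Valdal and Eskeld, Qorelm is earned (B5).
With Valdal and Pyrlio, Yulrho is earned (B2).
With Yulrho and Qorelm, Vornor is earned (B7).
Yulzel would need Kyekye (B4), but Kyekye is never earned. Ornbel would need Zandor (B8), but Zandor is never earned. Zandor would need Kyekye and Vornor (B9), but Kyekye is never earned.

Vornor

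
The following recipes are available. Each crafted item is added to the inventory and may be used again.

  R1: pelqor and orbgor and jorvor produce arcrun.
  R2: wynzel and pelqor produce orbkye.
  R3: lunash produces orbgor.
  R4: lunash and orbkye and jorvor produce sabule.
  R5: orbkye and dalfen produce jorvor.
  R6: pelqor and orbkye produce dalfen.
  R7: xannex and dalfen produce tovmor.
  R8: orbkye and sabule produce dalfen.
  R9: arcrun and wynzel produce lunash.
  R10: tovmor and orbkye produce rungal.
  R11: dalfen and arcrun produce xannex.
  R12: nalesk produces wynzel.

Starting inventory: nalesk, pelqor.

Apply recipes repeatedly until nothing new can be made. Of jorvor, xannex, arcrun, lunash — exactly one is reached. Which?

jorvor

nalesk → wynzel (R12).
Using R2, wynzel and pelqor make orbkye.
Using R6, pelqor and orbkye make dalfen.
Using R5, orbkye and dalfen make jorvor.
lunash would need arcrun and wynzel (R9), but arcrun is never obtained. arcrun would need pelqor, orbgor, and jorvor (R1), but orbgor is never obtained. xannex would need dalfen and arcrun (R11), but arcrun is never obtained.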